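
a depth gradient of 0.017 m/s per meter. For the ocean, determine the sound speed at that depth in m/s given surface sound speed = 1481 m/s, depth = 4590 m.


1559.03 m/s


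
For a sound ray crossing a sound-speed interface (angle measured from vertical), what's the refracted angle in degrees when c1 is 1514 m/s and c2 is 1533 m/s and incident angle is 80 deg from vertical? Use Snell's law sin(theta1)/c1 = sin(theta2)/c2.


sin(theta2) = (c2/c1)*sin(theta1) = (1533/1514)*sin(80 deg) = 0.99717
theta2 = arcsin(0.99717) = 85.69

85.69 deg


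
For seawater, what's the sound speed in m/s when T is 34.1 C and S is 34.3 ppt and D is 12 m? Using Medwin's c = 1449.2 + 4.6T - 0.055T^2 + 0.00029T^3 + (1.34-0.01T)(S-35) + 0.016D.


c = 1449.2 + 4.6*34.1 - 0.055*34.1^2 + 0.00029*34.1^3 + (1.34 - 0.01*34.1)*(34.3 - 35) + 0.016*12 = 1553.1

1553.1 m/s


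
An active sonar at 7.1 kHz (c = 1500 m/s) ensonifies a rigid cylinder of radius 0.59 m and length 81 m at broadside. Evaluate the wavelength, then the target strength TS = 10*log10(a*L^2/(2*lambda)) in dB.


Step 1: lambda = c/f = 1500/7100 = 0.21127 m
Step 2: TS = 10*log10(a*L^2/(2*lambda)) = 10*log10(0.59*81^2/(2*0.21127)) = 39.62

39.62 dB


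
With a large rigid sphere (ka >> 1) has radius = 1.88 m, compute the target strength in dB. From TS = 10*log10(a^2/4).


TS = 10*log10(1.88^2 / 4) = 10*log10(0.8836) = -0.54

-0.54 dB


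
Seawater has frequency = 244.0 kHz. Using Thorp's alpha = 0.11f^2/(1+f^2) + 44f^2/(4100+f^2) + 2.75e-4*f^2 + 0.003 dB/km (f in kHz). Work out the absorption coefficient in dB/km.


f^2 = 59536.0
alpha = 0.11*59536.0/(1+59536.0) + 44*59536.0/(4100+59536.0) + 2.75e-4*59536.0 + 0.003 = 57.651

57.651 dB/km


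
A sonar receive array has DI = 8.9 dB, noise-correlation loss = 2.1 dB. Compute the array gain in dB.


AG = DI - L_corr = 8.9 - 2.1 = 6.8

6.8 dB


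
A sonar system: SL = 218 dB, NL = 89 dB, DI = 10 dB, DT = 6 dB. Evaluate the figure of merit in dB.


133 dB


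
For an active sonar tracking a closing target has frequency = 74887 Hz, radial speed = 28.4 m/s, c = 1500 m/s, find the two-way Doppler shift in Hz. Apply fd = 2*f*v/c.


fd = 2*f*v/c = 2 * 74887 * 28.4 / 1500 = 2835.72

2835.72 Hz


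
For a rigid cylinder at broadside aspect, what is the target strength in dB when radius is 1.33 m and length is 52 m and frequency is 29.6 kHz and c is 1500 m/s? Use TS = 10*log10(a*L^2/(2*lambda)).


45.5 dB


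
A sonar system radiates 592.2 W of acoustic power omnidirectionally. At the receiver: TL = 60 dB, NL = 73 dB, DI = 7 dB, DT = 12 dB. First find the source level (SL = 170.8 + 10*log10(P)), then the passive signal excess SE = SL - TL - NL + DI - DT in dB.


Step 1: SL = 170.8 + 10*log10(592.2) = 198.52 dB
Step 2: SE = SL - TL - NL + DI - DT = 198.52 - 60 - 73 + 7 - 12 = 60.52

60.52 dB


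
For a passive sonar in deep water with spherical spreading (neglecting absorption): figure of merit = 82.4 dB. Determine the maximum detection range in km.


13.18 km


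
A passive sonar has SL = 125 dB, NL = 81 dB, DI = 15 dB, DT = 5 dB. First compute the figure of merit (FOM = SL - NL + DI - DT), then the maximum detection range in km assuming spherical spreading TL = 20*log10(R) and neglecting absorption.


Step 1: FOM = SL - NL + DI - DT = 125 - 81 + 15 - 5 = 54 dB
Step 2: at max range FOM = TL = 20*log10(R), so R = 10^(54/20) = 501.19 m = 0.5 km

0.5 km


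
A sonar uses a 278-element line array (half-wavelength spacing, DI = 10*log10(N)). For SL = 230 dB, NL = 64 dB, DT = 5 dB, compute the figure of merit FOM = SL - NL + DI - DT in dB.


Step 1: DI = 10*log10(278) = 24.44 dB
Step 2: FOM = SL - NL + DI - DT = 230 - 64 + 24.44 - 5 = 185.44

185.44 dB


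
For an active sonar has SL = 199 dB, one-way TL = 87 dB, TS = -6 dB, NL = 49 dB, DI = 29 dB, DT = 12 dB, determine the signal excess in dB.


SE = SL - 2*TL + TS - NL + DI - DT = 199 - 2*87 + (-6) - 49 + 29 - 12 = -13

-13 dB


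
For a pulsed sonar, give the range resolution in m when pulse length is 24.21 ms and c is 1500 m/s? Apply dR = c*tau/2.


dR = c*tau/2 = 1500 * 24.21e-3 / 2 = 18.1575

18.1575 m


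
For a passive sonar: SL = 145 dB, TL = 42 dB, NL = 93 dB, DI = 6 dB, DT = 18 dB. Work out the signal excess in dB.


-2 dB


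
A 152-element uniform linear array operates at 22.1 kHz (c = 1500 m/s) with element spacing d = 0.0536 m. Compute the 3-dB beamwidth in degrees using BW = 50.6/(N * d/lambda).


Step 1: lambda = 1500/22100 = 0.06787 m
Step 2: d/lambda = 0.0536/0.06787 = 0.7897
Step 3: BW = 50.6/(N * d/lambda) = 50.6/(152 * 0.7897) = 0.42

0.42 deg


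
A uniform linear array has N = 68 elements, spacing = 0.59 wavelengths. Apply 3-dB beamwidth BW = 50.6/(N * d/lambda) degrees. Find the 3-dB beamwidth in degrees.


BW = 50.6 / (68 * 0.59) = 50.6 / 40.12 = 1.26

1.26 deg


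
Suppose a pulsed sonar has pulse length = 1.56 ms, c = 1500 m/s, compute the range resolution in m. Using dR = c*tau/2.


1.17 m


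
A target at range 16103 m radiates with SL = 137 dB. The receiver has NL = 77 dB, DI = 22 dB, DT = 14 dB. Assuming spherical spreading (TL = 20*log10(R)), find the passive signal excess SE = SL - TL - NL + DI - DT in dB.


Step 1: TL = 20*log10(16103) = 84.14 dB
Step 2: SE = 137 - 84.14 - 77 + 22 - 14 = -16.14

-16.14 dB


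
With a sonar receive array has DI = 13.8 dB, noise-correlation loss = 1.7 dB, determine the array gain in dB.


AG = DI - L_corr = 13.8 - 1.7 = 12.1

12.1 dB


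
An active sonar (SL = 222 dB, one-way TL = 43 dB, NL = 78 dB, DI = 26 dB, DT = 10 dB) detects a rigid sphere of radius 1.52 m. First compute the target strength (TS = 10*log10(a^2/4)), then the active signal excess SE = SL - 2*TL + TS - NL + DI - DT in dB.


Step 1: TS = 10*log10(1.52^2/4) = -2.38 dB
Step 2: SE = SL - 2*TL + TS - NL + DI - DT = 222 - 2*43 + (-2.38) - 78 + 26 - 10 = 71.62

71.62 dB


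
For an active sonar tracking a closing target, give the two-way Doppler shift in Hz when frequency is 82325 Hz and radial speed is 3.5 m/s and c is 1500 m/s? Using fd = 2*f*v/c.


fd = 2*f*v/c = 2 * 82325 * 3.5 / 1500 = 384.18

384.18 Hz


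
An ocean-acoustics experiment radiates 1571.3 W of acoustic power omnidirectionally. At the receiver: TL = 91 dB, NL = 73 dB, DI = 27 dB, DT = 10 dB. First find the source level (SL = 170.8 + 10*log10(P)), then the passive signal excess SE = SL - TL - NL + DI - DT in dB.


Step 1: SL = 170.8 + 10*log10(1571.3) = 202.76 dB
Step 2: SE = SL - TL - NL + DI - DT = 202.76 - 91 - 73 + 27 - 10 = 55.76

55.76 dB


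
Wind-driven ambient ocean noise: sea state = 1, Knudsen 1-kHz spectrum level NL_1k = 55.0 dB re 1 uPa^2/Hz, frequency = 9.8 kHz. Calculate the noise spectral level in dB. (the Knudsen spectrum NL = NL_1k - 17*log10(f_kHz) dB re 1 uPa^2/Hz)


38.15 dB


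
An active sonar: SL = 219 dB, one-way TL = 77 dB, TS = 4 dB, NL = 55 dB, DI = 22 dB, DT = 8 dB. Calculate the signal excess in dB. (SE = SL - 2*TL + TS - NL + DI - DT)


SE = SL - 2*TL + TS - NL + DI - DT = 219 - 2*77 + (4) - 55 + 22 - 8 = 28

28 dB


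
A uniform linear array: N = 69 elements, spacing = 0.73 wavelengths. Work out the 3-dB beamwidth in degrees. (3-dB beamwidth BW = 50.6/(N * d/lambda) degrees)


BW = 50.6 / (69 * 0.73) = 50.6 / 50.37 = 1.0

1.0 deg


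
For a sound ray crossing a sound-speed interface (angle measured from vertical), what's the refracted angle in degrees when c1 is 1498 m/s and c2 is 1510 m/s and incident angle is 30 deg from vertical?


30.27 deg


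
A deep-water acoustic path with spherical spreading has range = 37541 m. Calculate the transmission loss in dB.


91.49 dB


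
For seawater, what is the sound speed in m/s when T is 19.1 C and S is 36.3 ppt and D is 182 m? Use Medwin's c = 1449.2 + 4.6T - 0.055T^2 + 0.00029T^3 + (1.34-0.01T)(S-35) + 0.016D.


1523.42 m/s


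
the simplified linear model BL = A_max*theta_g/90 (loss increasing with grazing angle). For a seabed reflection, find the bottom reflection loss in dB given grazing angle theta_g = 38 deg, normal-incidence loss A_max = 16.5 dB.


BL = A_max * theta_g / 90 = 16.5 * 38 / 90 = 6.97

6.97 dB


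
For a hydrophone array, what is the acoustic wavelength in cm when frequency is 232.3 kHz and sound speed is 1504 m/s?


lambda = c/f = 1504 / 232300 = 0.0065 m = 0.65 cm

0.65 cm


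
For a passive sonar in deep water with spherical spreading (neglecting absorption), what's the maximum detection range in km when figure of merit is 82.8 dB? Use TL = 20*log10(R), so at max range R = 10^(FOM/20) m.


At max range FOM = TL, so 20*log10(R) = 82.8
R = 10^(82.8/20) = 13803.84 m = 13.8 km

13.8 km


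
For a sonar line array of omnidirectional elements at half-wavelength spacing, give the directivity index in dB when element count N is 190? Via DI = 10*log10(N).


DI = 10*log10(190) = 22.79

22.79 dB


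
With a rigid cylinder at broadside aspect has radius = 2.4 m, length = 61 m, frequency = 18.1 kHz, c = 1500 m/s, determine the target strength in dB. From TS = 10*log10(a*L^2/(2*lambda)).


lambda = 1500/18100 = 0.08287 m
TS = 10*log10(2.4*61^2/(2*0.08287)) = 47.31

47.31 dB


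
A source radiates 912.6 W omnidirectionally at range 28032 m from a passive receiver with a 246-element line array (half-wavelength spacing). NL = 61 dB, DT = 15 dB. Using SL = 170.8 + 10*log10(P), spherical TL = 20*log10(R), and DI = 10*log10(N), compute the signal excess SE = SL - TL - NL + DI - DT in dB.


59.36 dB


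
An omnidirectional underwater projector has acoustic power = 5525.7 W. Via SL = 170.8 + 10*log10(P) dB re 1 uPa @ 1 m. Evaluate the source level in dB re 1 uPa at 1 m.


SL = 170.8 + 10*log10(5525.7) = 170.8 + 37.42 = 208.22

208.22 dB


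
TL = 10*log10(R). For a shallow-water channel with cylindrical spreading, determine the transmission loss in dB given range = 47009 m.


46.72 dB


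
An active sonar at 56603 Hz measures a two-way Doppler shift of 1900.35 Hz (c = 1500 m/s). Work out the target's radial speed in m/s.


From fd = 2*f*v/c, v = c*fd/(2*f) = 1500 * 1900.35 / (2*56603) = 25.18

25.18 m/s


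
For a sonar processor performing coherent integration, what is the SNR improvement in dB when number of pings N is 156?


Gain = 10*log10(156) = 21.93

21.93 dB


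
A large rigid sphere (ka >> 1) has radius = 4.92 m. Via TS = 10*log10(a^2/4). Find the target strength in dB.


7.82 dB


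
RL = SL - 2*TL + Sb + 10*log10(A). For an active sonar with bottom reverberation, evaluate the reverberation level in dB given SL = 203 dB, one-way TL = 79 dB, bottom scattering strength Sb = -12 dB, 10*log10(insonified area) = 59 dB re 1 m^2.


RL = SL - 2*TL + Sb + 10*log10(A) = 203 - 2*79 + (-12) + 59 = 92

92 dB


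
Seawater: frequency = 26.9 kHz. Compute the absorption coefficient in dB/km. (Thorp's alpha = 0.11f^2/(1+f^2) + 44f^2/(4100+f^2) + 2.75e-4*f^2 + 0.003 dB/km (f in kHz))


f^2 = 723.61
alpha = 0.11*723.61/(1+723.61) + 44*723.61/(4100+723.61) + 2.75e-4*723.61 + 0.003 = 6.912

6.912 dB/km


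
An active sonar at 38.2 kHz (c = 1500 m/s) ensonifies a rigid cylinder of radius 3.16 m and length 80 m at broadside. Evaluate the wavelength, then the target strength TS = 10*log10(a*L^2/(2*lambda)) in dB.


Step 1: lambda = c/f = 1500/38200 = 0.03927 m
Step 2: TS = 10*log10(a*L^2/(2*lambda)) = 10*log10(3.16*80^2/(2*0.03927)) = 54.11

54.11 dB


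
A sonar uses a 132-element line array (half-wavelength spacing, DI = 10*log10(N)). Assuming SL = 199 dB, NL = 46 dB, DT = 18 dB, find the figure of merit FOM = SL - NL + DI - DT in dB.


Step 1: DI = 10*log10(132) = 21.21 dB
Step 2: FOM = SL - NL + DI - DT = 199 - 46 + 21.21 - 18 = 156.21

156.21 dB


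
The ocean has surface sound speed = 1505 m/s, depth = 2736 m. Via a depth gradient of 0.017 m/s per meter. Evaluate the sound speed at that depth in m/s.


1551.512 m/s


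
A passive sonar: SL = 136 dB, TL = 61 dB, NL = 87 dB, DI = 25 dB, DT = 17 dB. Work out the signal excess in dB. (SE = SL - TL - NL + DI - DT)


-4 dB


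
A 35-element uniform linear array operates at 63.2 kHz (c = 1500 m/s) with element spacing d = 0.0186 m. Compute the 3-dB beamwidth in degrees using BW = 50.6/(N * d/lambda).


Step 1: lambda = 1500/63200 = 0.02373 m
Step 2: d/lambda = 0.0186/0.02373 = 0.7838
Step 3: BW = 50.6/(N * d/lambda) = 50.6/(35 * 0.7838) = 1.84

1.84 deg


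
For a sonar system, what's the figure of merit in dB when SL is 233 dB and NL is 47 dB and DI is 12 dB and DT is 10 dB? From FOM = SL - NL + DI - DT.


FOM = SL - NL + DI - DT = 233 - 47 + 12 - 10 = 188

188 dB


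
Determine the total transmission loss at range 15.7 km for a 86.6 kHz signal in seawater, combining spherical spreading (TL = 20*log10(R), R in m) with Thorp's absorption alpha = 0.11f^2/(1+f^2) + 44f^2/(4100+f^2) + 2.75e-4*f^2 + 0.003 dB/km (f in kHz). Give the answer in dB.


564.7 dB


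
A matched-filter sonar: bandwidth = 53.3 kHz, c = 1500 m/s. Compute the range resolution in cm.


1.41 cm


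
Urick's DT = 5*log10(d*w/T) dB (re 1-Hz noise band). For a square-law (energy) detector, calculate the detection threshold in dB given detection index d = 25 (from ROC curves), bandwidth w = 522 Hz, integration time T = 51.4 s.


12.02 dB


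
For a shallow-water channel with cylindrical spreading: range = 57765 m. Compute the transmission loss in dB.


TL = 10*log10(57765) = 47.62

47.62 dB


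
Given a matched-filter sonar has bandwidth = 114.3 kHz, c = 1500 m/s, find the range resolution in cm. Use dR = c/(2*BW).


0.66 cm


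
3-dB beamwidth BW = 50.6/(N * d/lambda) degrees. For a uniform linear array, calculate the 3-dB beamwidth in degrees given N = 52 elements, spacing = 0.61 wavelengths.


1.6 deg


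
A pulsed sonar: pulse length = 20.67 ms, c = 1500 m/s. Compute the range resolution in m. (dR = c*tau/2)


15.5025 m


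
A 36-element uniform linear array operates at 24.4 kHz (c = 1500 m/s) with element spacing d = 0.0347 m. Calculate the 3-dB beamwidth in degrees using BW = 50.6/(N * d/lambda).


Step 1: lambda = 1500/24400 = 0.06148 m
Step 2: d/lambda = 0.0347/0.06148 = 0.5644
Step 3: BW = 50.6/(N * d/lambda) = 50.6/(36 * 0.5644) = 2.49

2.49 deg


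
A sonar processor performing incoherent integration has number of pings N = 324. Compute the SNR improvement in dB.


Gain = 5*log10(324) = 12.55

12.55 dB


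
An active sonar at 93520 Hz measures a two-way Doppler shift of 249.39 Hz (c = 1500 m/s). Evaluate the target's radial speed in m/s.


2.0 m/s


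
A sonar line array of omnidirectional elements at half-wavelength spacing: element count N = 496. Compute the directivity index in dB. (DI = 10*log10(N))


DI = 10*log10(496) = 26.95

26.95 dB


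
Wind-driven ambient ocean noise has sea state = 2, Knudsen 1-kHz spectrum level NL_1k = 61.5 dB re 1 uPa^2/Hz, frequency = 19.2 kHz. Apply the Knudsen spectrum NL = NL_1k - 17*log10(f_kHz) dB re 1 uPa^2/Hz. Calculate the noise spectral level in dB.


NL = NL_1k - 17*log10(f_kHz) = 61.5 - 17*log10(19.2) = 61.5 - (21.82) = 39.68

39.68 dB


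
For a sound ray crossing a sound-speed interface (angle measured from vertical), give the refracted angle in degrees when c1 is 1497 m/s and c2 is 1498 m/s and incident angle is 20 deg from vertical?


20.01 deg


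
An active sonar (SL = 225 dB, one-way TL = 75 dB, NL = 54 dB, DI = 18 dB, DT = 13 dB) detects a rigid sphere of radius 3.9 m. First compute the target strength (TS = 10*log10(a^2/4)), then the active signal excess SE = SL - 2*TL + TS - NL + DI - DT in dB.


Step 1: TS = 10*log10(3.9^2/4) = 5.8 dB
Step 2: SE = SL - 2*TL + TS - NL + DI - DT = 225 - 2*75 + (5.8) - 54 + 18 - 13 = 31.8

31.8 dB


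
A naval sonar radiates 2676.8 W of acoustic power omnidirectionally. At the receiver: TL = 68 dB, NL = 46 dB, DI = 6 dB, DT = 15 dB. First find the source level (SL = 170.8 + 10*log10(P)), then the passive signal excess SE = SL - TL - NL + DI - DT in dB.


Step 1: SL = 170.8 + 10*log10(2676.8) = 205.08 dB
Step 2: SE = SL - TL - NL + DI - DT = 205.08 - 68 - 46 + 6 - 15 = 82.08

82.08 dB


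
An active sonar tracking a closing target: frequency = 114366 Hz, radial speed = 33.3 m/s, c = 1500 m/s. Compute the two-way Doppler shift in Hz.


fd = 2*f*v/c = 2 * 114366 * 33.3 / 1500 = 5077.85

5077.85 Hz


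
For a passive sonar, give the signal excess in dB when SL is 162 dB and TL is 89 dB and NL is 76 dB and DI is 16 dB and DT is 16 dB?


SE = SL - TL - NL + DI - DT = 162 - 89 - 76 + 16 - 16 = -3

-3 dB


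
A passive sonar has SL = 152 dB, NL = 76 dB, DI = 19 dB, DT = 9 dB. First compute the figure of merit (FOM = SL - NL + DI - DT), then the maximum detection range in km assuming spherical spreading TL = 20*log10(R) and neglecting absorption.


Step 1: FOM = SL - NL + DI - DT = 152 - 76 + 19 - 9 = 86 dB
Step 2: at max range FOM = TL = 20*log10(R), so R = 10^(86/20) = 19952.62 m = 19.95 km

19.95 km


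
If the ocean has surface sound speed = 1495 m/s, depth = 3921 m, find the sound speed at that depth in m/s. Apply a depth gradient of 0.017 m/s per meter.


c = 1495 + 0.017 * 3921 = 1561.657

1561.657 m/s


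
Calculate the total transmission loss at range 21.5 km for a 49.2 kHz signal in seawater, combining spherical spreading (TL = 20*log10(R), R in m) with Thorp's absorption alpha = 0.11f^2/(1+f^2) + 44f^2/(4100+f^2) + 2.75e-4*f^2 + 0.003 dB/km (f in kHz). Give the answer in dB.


454.57 dB


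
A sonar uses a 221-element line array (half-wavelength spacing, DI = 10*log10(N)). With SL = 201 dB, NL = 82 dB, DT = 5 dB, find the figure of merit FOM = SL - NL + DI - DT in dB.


137.44 dB


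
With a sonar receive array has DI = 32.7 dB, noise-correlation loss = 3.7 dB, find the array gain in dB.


AG = DI - L_corr = 32.7 - 3.7 = 29.0

29.0 dB


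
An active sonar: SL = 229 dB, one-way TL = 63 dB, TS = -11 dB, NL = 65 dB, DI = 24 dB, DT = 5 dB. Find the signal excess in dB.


SE = SL - 2*TL + TS - NL + DI - DT = 229 - 2*63 + (-11) - 65 + 24 - 5 = 46

46 dB


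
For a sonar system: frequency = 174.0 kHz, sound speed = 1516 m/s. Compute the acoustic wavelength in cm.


0.87 cm


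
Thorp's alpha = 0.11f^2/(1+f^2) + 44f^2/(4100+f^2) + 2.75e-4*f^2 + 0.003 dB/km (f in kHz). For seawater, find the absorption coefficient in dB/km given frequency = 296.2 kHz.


f^2 = 87734.44
alpha = 0.11*87734.44/(1+87734.44) + 44*87734.44/(4100+87734.44) + 2.75e-4*87734.44 + 0.003 = 66.276

66.276 dB/km


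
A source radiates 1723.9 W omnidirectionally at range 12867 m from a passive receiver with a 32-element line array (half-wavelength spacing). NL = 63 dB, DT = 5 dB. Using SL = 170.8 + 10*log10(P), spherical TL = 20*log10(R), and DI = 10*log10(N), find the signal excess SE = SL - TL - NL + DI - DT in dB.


Step 1: SL = 170.8 + 10*log10(1723.9) = 203.17 dB
Step 2: TL = 20*log10(12867) = 82.19 dB
Step 3: DI = 10*log10(32) = 15.05 dB
Step 4: SE = SL - TL - NL + DI - DT = 203.17 - 82.19 - 63 + 15.05 - 5 = 68.03

68.03 dB


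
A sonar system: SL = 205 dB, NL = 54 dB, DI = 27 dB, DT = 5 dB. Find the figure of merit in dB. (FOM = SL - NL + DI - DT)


FOM = SL - NL + DI - DT = 205 - 54 + 27 - 5 = 173

173 dB


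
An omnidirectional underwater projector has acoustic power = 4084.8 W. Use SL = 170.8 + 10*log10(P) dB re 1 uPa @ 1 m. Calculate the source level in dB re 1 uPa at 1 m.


SL = 170.8 + 10*log10(4084.8) = 170.8 + 36.11 = 206.91

206.91 dB


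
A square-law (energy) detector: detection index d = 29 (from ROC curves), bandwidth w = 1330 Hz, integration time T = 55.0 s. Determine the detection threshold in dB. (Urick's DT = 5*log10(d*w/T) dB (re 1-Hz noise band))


14.23 dB


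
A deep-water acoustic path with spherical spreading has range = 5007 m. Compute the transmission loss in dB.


TL = 20*log10(5007) = 73.99

73.99 dB


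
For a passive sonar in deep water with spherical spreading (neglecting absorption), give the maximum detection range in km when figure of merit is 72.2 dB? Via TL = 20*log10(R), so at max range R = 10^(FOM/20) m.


At max range FOM = TL, so 20*log10(R) = 72.2
R = 10^(72.2/20) = 4073.8 m = 4.07 km

4.07 km


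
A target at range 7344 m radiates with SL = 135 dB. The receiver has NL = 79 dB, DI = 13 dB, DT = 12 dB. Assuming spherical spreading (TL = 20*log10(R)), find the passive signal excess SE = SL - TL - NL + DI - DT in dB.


-20.32 dB


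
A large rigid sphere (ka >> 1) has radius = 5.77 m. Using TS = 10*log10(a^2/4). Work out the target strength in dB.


TS = 10*log10(5.77^2 / 4) = 10*log10(8.323225) = 9.2

9.2 dB


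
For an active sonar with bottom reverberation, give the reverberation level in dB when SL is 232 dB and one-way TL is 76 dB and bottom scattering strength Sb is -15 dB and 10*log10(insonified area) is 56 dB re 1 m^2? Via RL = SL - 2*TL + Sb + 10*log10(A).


121 dB


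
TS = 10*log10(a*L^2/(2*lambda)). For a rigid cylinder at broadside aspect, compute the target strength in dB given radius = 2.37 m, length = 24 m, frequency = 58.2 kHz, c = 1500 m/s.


lambda = 1500/58200 = 0.02577 m
TS = 10*log10(2.37*24^2/(2*0.02577)) = 44.23

44.23 dB


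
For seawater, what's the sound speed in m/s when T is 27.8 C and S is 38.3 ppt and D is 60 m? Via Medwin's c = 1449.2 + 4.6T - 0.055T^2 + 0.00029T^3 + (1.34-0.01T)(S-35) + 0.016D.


c = 1449.2 + 4.6*27.8 - 0.055*27.8^2 + 0.00029*27.8^3 + (1.34 - 0.01*27.8)*(38.3 - 35) + 0.016*60 = 1545.27

1545.27 m/s


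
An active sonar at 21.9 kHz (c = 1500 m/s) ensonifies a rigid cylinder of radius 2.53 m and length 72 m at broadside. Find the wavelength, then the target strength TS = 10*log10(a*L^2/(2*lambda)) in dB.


Step 1: lambda = c/f = 1500/21900 = 0.06849 m
Step 2: TS = 10*log10(a*L^2/(2*lambda)) = 10*log10(2.53*72^2/(2*0.06849)) = 49.81

49.81 dB


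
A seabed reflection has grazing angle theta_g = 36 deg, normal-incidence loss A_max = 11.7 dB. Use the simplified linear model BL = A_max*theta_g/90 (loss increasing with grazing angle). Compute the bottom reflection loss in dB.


BL = A_max * theta_g / 90 = 11.7 * 36 / 90 = 4.68

4.68 dB


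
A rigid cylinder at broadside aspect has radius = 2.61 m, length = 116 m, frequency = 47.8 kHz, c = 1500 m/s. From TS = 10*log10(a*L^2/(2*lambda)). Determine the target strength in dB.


lambda = 1500/47800 = 0.03138 m
TS = 10*log10(2.61*116^2/(2*0.03138)) = 57.48

57.48 dB


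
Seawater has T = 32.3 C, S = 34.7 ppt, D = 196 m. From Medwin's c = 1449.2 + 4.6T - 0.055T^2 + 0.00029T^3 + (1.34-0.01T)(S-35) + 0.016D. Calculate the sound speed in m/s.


1553.0 m/s


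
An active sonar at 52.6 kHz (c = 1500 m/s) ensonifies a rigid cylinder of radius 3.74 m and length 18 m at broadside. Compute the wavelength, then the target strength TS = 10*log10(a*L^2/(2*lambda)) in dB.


Step 1: lambda = c/f = 1500/52600 = 0.02852 m
Step 2: TS = 10*log10(a*L^2/(2*lambda)) = 10*log10(3.74*18^2/(2*0.02852)) = 43.27

43.27 dB


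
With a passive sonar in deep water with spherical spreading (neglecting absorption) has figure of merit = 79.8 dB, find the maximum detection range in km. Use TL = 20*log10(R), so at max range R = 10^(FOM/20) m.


At max range FOM = TL, so 20*log10(R) = 79.8
R = 10^(79.8/20) = 9772.37 m = 9.77 km

9.77 km


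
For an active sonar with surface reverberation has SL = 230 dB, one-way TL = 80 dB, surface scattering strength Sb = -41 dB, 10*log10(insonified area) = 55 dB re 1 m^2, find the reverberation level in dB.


RL = SL - 2*TL + Sb + 10*log10(A) = 230 - 2*80 + (-41) + 55 = 84

84 dB


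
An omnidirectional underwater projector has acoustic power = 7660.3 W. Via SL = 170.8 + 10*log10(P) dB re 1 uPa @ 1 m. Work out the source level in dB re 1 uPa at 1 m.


SL = 170.8 + 10*log10(7660.3) = 170.8 + 38.84 = 209.64

209.64 dB


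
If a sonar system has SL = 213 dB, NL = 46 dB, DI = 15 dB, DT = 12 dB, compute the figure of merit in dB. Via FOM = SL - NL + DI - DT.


FOM = SL - NL + DI - DT = 213 - 46 + 15 - 12 = 170

170 dB


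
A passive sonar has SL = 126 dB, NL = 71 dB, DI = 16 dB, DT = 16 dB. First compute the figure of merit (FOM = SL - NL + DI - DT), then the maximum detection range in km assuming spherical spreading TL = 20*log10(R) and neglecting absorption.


Step 1: FOM = SL - NL + DI - DT = 126 - 71 + 16 - 16 = 55 dB
Step 2: at max range FOM = TL = 20*log10(R), so R = 10^(55/20) = 562.34 m = 0.56 km

0.56 km


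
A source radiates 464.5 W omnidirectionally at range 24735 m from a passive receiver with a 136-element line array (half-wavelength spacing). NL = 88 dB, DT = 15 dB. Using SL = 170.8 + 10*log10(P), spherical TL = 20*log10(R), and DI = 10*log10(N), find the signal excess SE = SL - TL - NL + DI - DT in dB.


Step 1: SL = 170.8 + 10*log10(464.5) = 197.47 dB
Step 2: TL = 20*log10(24735) = 87.87 dB
Step 3: DI = 10*log10(136) = 21.34 dB
Step 4: SE = SL - TL - NL + DI - DT = 197.47 - 87.87 - 88 + 21.34 - 15 = 27.94

27.94 dB


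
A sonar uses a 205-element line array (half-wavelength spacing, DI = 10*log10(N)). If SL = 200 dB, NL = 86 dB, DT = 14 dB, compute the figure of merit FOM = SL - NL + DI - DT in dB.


Step 1: DI = 10*log10(205) = 23.12 dB
Step 2: FOM = SL - NL + DI - DT = 200 - 86 + 23.12 - 14 = 123.12

123.12 dB


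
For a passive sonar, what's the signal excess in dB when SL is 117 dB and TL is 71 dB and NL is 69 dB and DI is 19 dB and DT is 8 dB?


-12 dB


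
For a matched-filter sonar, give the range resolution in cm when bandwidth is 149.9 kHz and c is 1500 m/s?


0.5 cm


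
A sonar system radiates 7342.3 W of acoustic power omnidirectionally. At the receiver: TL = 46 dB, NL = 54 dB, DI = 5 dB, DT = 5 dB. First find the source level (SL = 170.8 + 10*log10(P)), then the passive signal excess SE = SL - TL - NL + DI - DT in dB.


Step 1: SL = 170.8 + 10*log10(7342.3) = 209.46 dB
Step 2: SE = SL - TL - NL + DI - DT = 209.46 - 46 - 54 + 5 - 5 = 109.46

109.46 dB


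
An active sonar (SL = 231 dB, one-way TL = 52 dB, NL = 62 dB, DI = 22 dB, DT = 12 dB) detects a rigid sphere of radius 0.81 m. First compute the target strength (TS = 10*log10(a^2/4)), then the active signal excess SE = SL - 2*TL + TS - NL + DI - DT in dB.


Step 1: TS = 10*log10(0.81^2/4) = -7.85 dB
Step 2: SE = SL - 2*TL + TS - NL + DI - DT = 231 - 2*52 + (-7.85) - 62 + 22 - 12 = 67.15

67.15 dB


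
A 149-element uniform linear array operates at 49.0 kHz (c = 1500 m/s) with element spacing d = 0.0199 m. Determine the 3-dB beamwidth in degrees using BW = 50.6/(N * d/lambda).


Step 1: lambda = 1500/49000 = 0.03061 m
Step 2: d/lambda = 0.0199/0.03061 = 0.6501
Step 3: BW = 50.6/(N * d/lambda) = 50.6/(149 * 0.6501) = 0.52

0.52 deg


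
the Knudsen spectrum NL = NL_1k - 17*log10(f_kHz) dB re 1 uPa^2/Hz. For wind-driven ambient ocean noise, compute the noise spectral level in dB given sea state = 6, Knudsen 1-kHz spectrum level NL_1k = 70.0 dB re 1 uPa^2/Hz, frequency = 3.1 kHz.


NL = NL_1k - 17*log10(f_kHz) = 70.0 - 17*log10(3.1) = 70.0 - (8.35) = 61.65

61.65 dB


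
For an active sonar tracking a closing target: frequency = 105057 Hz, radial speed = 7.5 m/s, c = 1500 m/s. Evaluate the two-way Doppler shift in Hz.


fd = 2*f*v/c = 2 * 105057 * 7.5 / 1500 = 1050.57

1050.57 Hz


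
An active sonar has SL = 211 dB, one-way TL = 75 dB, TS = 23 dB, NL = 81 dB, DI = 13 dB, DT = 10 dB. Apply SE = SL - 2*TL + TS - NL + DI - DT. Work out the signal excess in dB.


SE = SL - 2*TL + TS - NL + DI - DT = 211 - 2*75 + (23) - 81 + 13 - 10 = 6

6 dB


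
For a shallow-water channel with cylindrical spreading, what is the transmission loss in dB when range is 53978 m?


TL = 10*log10(53978) = 47.32

47.32 dB


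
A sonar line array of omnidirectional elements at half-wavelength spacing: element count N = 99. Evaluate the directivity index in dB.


19.96 dB


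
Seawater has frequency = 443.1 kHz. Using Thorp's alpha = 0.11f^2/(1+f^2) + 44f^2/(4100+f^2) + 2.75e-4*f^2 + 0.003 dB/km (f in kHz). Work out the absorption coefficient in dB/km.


97.206 dB/km


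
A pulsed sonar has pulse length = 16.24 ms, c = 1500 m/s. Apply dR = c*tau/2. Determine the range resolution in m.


dR = c*tau/2 = 1500 * 16.24e-3 / 2 = 12.18

12.18 m


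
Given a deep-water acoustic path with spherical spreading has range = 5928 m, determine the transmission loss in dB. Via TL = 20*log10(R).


75.46 dB


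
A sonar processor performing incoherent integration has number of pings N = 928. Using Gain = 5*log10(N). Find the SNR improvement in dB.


Gain = 5*log10(928) = 14.84

14.84 dB


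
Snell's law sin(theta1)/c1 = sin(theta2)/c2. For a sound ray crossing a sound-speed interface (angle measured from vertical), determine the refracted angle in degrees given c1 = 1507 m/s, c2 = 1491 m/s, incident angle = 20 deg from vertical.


sin(theta2) = (c2/c1)*sin(theta1) = (1491/1507)*sin(20 deg) = 0.33839
theta2 = arcsin(0.33839) = 19.78

19.78 deg


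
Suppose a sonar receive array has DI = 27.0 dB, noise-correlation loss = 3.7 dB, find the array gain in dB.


23.3 dB


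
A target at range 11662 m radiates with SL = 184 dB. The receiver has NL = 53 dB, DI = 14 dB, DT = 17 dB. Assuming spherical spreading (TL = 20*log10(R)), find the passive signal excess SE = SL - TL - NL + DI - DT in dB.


Step 1: TL = 20*log10(11662) = 81.34 dB
Step 2: SE = 184 - 81.34 - 53 + 14 - 17 = 46.66

46.66 dB


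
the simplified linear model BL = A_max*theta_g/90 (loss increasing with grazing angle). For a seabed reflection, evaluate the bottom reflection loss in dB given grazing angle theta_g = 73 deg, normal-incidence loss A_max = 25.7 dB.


BL = A_max * theta_g / 90 = 25.7 * 73 / 90 = 20.85

20.85 dB


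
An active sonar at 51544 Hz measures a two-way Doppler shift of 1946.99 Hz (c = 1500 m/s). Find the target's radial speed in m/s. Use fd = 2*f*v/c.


From fd = 2*f*v/c, v = c*fd/(2*f) = 1500 * 1946.99 / (2*51544) = 28.33

28.33 m/s


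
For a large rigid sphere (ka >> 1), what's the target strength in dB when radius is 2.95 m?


TS = 10*log10(2.95^2 / 4) = 10*log10(2.175625) = 3.38

3.38 dB


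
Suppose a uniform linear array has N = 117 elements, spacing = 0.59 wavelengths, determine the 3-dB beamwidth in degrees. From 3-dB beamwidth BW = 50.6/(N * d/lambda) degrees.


BW = 50.6 / (117 * 0.59) = 50.6 / 69.03 = 0.73

0.73 deg


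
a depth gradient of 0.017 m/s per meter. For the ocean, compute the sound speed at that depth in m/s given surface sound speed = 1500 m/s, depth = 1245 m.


1521.165 m/s


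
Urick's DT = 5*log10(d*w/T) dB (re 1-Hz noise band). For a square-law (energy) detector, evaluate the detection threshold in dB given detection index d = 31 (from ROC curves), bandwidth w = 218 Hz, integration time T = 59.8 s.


DT = 5*log10(d*w/T) = 5*log10(31 * 218 / 59.8) = 5*log10(113.01) = 10.27

10.27 dB


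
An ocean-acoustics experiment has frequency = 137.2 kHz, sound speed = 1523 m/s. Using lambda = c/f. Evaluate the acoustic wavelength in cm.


lambda = c/f = 1523 / 137200 = 0.0111 m = 1.11 cm

1.11 cm


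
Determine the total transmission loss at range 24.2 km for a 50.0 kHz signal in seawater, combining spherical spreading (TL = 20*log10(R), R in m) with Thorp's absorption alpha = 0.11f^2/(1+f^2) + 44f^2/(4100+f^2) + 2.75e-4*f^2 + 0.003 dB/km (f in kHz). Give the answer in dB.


Step 1 (Thorp): alpha = 0.11*2500.0/(1+2500.0) + 44*2500.0/(4100+2500.0) + 2.75e-4*2500.0 + 0.003 = 17.4671 dB/km
Step 2: TL_spread = 20*log10(24200) = 87.68 dB
Step 3: TL_abs = alpha*R = 17.4671 * 24.2 = 422.7 dB
Step 4: TL_total = 87.68 + 422.7 = 510.38

510.38 dB


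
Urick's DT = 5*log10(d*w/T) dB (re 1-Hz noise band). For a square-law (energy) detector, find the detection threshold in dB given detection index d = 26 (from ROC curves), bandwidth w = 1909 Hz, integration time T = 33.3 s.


DT = 5*log10(d*w/T) = 5*log10(26 * 1909 / 33.3) = 5*log10(1490.51) = 15.87

15.87 dB


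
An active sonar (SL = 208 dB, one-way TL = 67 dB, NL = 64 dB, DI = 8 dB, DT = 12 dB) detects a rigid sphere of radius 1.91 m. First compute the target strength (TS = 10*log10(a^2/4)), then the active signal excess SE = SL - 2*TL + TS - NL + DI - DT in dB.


Step 1: TS = 10*log10(1.91^2/4) = -0.4 dB
Step 2: SE = SL - 2*TL + TS - NL + DI - DT = 208 - 2*67 + (-0.4) - 64 + 8 - 12 = 5.6

5.6 dB


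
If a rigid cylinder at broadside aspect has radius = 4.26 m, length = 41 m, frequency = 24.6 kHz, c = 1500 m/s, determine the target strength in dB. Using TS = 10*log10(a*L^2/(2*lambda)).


lambda = 1500/24600 = 0.06098 m
TS = 10*log10(4.26*41^2/(2*0.06098)) = 47.69

47.69 dB


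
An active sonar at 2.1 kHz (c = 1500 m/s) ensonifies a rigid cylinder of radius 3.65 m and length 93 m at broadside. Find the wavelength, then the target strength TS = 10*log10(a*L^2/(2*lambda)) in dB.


Step 1: lambda = c/f = 1500/2100 = 0.71429 m
Step 2: TS = 10*log10(a*L^2/(2*lambda)) = 10*log10(3.65*93^2/(2*0.71429)) = 43.44

43.44 dB


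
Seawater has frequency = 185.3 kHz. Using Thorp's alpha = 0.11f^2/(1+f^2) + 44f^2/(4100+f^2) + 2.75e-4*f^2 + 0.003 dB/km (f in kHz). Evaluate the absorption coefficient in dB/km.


f^2 = 34336.09
alpha = 0.11*34336.09/(1+34336.09) + 44*34336.09/(4100+34336.09) + 2.75e-4*34336.09 + 0.003 = 48.862

48.862 dB/km


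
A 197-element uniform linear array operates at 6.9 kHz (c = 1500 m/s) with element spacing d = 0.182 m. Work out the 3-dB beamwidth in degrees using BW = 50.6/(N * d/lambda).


0.31 deg


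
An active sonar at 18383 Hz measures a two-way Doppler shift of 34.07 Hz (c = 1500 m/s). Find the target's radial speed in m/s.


1.39 m/s


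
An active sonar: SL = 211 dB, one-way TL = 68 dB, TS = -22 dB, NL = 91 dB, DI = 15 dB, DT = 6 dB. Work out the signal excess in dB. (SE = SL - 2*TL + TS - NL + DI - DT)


SE = SL - 2*TL + TS - NL + DI - DT = 211 - 2*68 + (-22) - 91 + 15 - 6 = -29

-29 dB


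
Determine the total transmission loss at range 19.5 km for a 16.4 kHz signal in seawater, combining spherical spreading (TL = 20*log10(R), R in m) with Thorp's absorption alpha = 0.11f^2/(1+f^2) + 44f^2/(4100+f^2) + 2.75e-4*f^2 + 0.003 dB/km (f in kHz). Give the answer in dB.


Step 1 (Thorp): alpha = 0.11*268.96/(1+268.96) + 44*268.96/(4100+268.96) + 2.75e-4*268.96 + 0.003 = 2.8953 dB/km
Step 2: TL_spread = 20*log10(19500) = 85.8 dB
Step 3: TL_abs = alpha*R = 2.8953 * 19.5 = 56.46 dB
Step 4: TL_total = 85.8 + 56.46 = 142.26

142.26 dB


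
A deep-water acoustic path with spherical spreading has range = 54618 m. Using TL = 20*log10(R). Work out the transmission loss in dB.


94.75 dB


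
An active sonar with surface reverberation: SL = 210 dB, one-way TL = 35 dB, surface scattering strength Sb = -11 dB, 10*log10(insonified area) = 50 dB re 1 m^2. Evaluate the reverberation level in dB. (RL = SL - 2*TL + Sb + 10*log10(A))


179 dB


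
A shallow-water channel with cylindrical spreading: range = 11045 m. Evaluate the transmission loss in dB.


TL = 10*log10(11045) = 40.43

40.43 dB


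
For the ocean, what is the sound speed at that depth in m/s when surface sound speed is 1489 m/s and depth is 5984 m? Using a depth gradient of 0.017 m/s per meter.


c = 1489 + 0.017 * 5984 = 1590.728

1590.728 m/s


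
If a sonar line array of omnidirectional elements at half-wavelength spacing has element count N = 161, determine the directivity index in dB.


22.07 dB


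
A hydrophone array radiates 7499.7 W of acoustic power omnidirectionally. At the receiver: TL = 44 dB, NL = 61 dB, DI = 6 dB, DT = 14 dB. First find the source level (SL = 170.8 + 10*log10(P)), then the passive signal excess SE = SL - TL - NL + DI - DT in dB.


Step 1: SL = 170.8 + 10*log10(7499.7) = 209.55 dB
Step 2: SE = SL - TL - NL + DI - DT = 209.55 - 44 - 61 + 6 - 14 = 96.55

96.55 dB


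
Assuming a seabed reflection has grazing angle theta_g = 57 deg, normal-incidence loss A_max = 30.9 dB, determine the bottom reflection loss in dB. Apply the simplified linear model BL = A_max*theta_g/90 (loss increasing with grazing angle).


19.57 dB


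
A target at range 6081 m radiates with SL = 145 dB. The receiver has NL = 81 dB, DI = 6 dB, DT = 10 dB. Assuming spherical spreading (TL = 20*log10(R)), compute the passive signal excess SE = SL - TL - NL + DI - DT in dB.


Step 1: TL = 20*log10(6081) = 75.68 dB
Step 2: SE = 145 - 75.68 - 81 + 6 - 10 = -15.68

-15.68 dB


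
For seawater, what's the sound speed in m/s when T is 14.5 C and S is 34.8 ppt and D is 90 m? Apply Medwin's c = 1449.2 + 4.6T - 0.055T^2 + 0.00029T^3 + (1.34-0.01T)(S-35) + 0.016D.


1506.42 m/s


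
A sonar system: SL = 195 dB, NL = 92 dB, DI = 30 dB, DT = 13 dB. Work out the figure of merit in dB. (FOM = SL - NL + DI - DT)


FOM = SL - NL + DI - DT = 195 - 92 + 30 - 13 = 120

120 dB


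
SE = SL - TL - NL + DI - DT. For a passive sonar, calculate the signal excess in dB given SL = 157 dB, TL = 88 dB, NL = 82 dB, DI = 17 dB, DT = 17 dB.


SE = SL - TL - NL + DI - DT = 157 - 88 - 82 + 17 - 17 = -13

-13 dB


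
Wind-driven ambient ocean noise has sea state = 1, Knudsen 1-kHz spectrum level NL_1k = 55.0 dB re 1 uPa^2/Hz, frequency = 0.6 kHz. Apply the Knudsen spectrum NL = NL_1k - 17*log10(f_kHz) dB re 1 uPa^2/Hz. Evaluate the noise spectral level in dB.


NL = NL_1k - 17*log10(f_kHz) = 55.0 - 17*log10(0.6) = 55.0 - (-3.77) = 58.77

58.77 dB


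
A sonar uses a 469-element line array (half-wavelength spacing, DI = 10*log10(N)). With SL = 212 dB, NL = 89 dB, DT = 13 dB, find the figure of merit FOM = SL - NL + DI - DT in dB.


Step 1: DI = 10*log10(469) = 26.71 dB
Step 2: FOM = SL - NL + DI - DT = 212 - 89 + 26.71 - 13 = 136.71

136.71 dB


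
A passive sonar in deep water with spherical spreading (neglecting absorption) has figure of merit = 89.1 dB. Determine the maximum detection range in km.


28.51 km


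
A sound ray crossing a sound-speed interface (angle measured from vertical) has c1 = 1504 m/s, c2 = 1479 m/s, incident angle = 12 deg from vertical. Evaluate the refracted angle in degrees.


sin(theta2) = (c2/c1)*sin(theta1) = (1479/1504)*sin(12 deg) = 0.20446
theta2 = arcsin(0.20446) = 11.8

11.8 deg


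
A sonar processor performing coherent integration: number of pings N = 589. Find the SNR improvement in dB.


Gain = 10*log10(589) = 27.7

27.7 dB


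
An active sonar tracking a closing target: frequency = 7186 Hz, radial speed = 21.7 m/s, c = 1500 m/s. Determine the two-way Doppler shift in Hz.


207.91 Hz


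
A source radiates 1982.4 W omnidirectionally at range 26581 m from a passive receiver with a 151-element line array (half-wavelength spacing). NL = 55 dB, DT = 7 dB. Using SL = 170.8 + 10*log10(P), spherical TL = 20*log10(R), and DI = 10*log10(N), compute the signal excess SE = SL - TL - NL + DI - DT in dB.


75.07 dB


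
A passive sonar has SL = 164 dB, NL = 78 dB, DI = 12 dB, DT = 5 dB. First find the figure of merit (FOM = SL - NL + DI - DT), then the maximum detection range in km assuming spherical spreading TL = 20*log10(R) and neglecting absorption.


Step 1: FOM = SL - NL + DI - DT = 164 - 78 + 12 - 5 = 93 dB
Step 2: at max range FOM = TL = 20*log10(R), so R = 10^(93/20) = 44668.36 m = 44.67 km

44.67 km


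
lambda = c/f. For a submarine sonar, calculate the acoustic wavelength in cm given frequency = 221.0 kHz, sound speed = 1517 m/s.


lambda = c/f = 1517 / 221000 = 0.0069 m = 0.69 cm

0.69 cm


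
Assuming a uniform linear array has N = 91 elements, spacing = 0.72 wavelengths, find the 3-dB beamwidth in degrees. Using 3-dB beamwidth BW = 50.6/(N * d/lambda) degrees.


BW = 50.6 / (91 * 0.72) = 50.6 / 65.52 = 0.77

0.77 deg
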